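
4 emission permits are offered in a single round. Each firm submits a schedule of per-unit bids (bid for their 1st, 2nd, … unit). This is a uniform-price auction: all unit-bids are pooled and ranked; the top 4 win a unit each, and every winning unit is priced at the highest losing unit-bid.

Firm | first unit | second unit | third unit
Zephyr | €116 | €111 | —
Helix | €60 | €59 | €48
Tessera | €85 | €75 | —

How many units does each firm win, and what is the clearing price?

Tessera 2, Zephyr 2; clearing price €60

All unit-bids, highest first — top 4: 116 (Zephyr-1), 111 (Zephyr-2), 85 (Tessera-1), 75 (Tessera-2)
First bid not allocated: €60.
Allocation: Tessera 2, Zephyr 2.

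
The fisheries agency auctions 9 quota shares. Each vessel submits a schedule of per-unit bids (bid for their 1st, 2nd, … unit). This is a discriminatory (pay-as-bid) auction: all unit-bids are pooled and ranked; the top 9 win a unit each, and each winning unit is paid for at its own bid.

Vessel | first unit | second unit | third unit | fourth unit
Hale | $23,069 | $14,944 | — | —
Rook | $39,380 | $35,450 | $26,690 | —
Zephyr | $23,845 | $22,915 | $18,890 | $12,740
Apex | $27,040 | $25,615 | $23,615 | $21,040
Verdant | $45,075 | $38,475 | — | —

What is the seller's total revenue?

All unit-bids, highest first — top 9: 45,075 (Verdant-1), 39,380 (Rook-1), 38,475 (Verdant-2), 35,450 (Rook-2), 27,040 (Apex-1), 26,690 (Rook-3), 25,615 (Apex-2), 23,845 (Zephyr-1), 23,615 (Apex-3)
Next rejected bid: $23,069 (not a price — pay-as-bid).
Each winning unit pays its own bid.
Revenue = 45,075 + 39,380 + 38,475 + 35,450 + 27,040 + 26,690 + 25,615 + 23,845 + 23,615 = $285,185.

Total revenue: $285,185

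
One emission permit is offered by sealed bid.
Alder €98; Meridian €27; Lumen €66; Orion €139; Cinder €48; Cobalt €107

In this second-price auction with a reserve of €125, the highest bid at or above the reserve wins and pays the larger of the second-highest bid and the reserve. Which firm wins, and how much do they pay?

Orion pays €125

Second-price auction with a reserve of €125: the highest bid at or above the reserve wins and pays the larger of the second-highest bid and the reserve.
Sorting bids: 139 (Orion) > 107 (Cobalt) > 98 (Alder) > 66 (Lumen) > 48 (Cinder) > 27 (Meridian)
Highest eligible bid: Orion at €139.
Second-highest bid €107 is below the reserve €125, so the reserve binds → payment €125.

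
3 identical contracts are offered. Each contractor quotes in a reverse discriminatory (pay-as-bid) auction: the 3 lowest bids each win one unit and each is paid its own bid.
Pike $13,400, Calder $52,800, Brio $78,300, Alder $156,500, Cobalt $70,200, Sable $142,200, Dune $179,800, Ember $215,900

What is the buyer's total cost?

Ordering the bids: 13,400 (Pike), 52,800 (Calder), 70,200 (Cobalt), 78,300 (Brio), 142,200 (Sable), …
The 3 lowest are Pike, Calder, Cobalt.
Total cost = 13,400 + 52,800 + 70,200 = $136,400.

Total cost: $136,400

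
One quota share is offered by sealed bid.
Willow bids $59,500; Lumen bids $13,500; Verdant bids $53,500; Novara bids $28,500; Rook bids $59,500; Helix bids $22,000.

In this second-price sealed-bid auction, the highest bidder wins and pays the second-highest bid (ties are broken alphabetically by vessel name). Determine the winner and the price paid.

Bids ranked: 59,500 (Rook) > 59,500 (Willow) > 53,500 (Verdant) > 28,500 (Novara) > 22,000 (Helix) > 13,500 (Lumen)
Tie at $59,500 → Rook wins by tie-break.
Rook is highest; pays the second-highest bid, $59,500.

Rook pays $59,500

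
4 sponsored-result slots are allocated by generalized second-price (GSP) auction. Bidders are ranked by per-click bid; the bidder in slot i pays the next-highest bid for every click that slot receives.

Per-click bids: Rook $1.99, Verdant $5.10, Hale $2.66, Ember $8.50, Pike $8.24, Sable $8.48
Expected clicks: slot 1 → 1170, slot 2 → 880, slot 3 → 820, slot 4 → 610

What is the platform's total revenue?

Total revenue: $22977.40

Sorting advertisers: $8.50 (Ember) > $8.48 (Sable) > $8.24 (Pike) > $5.10 (Verdant) > $2.66 (Hale) > …
Slot 1: Ember pays $8.48 × 1170 = $9921.60
Slot 2: Sable pays $8.24 × 880 = $7251.20
Slot 3: Pike pays $5.10 × 820 = $4182.00
Slot 4: Verdant pays $2.66 × 610 = $1622.60
Total = $22977.40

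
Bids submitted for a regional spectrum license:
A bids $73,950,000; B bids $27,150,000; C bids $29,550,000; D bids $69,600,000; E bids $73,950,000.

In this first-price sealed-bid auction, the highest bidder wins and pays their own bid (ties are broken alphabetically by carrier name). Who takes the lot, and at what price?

A pays $73,950,000

First-price sealed-bid auction: the highest bidder wins and pays their own bid.
Bids in order: 73,950,000 (A) > 73,950,000 (E) > 69,600,000 (D) > 29,550,000 (C) > 27,150,000 (B)
Tie at $73,950,000 → A wins by tie-break.
A is highest → pays own bid, $73,950,000.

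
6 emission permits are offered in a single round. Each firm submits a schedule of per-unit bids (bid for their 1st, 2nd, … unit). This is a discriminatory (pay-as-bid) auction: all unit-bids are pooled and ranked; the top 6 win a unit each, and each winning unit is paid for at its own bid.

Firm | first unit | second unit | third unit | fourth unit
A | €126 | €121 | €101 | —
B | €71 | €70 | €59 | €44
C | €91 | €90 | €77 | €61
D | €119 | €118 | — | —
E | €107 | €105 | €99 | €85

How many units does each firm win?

A 2, D 2, E 2

Pooled unit-bids ranked (top 6): 126 (A-1), 121 (A-2), 119 (D-1), 118 (D-2), 107 (E-1), 105 (E-2)
Next rejected bid: €101 (not a price — pay-as-bid).
Allocation: A 2, D 2, E 2.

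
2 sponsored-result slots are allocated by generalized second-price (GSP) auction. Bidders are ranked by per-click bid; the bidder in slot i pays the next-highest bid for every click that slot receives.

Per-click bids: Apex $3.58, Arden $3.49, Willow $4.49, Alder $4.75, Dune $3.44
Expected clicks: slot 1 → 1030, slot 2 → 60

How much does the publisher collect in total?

Total revenue: $4839.50

Sorting advertisers: $4.75 (Alder) > $4.49 (Willow) > $3.58 (Apex) > …
Slot 1: Alder pays $4.49 × 1030 = $4624.70
Slot 2: Willow pays $3.58 × 60 = $214.80
Total = $4839.50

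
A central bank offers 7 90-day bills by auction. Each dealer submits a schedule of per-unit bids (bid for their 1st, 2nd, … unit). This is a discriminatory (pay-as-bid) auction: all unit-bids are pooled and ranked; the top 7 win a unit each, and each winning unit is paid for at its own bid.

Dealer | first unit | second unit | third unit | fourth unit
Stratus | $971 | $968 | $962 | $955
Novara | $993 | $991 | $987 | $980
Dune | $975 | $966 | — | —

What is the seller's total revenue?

Merging the schedules and taking the best 7: 993 (Novara-1), 991 (Novara-2), 987 (Novara-3), 980 (Novara-4), 975 (Dune-1), 971 (Stratus-1), 968 (Stratus-2)
Next rejected bid: $966 (not a price — pay-as-bid).
Each winning unit pays its own bid.
Revenue = 993 + 991 + 987 + 980 + 975 + 971 + 968 = $6,865.

Total revenue: $6,865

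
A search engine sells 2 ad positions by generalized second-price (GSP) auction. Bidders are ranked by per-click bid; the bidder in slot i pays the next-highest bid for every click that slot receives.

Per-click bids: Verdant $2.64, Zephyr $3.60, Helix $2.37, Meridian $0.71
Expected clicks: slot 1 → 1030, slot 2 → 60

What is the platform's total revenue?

Total revenue: $2861.40

Sorting advertisers: $3.60 (Zephyr) > $2.64 (Verdant) > $2.37 (Helix) > …
Slot 1: Zephyr pays $2.64 × 1030 = $2719.20
Slot 2: Verdant pays $2.37 × 60 = $142.20
Total = $2861.40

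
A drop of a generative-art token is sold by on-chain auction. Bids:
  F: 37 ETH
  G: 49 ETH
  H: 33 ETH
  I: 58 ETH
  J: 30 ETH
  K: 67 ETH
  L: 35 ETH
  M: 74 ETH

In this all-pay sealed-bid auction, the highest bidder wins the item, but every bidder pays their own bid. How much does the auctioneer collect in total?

Total revenue: 383 ETH

Rule: the highest bidder wins the item, but every bidder pays their own bid.
Bids in order: 74 (M) > 67 (K) > 58 (I) > 49 (G) > 37 (F) > 35 (L) > …
M wins with the top bid; all bids are sunk regardless.
Every bidder forfeits their bid regardless of winning.
Revenue = 37 + 49 + 33 + 58 + 30 + 67 + 35 + 74 = 383 ETH.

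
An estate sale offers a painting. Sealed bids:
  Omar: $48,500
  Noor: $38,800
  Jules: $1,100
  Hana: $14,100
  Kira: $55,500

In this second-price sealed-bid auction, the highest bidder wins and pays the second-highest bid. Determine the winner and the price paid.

Bids ranked: 55,500 (Kira) > 48,500 (Omar) > 38,800 (Noor) > 14,100 (Hana) > 1,100 (Jules)
Kira wins with the highest bid; price is set by the runner-up at $48,500.

Kira pays $48,500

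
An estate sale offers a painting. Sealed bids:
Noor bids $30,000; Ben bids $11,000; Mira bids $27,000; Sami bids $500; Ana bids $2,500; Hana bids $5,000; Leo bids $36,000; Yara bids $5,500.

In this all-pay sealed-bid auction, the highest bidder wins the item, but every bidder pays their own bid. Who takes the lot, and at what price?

Rule: the highest bidder wins the item, but every bidder pays their own bid.
Bids ranked: 36,000 (Leo) > 30,000 (Noor) > 27,000 (Mira) > 11,000 (Ben) > 5,500 (Yara) > 5,000 (Hana) > …
Leo is highest and takes the item; every bidder forfeits their bid.

Leo pays $36,000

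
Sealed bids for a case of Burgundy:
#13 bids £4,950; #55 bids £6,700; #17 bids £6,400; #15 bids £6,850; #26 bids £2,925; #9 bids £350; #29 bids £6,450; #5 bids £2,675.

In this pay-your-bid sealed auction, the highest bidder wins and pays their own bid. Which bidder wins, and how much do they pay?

#15 pays £6,850

Bids in order: 6,850 (#15) > 6,700 (#55) > 6,450 (#29) > 6,400 (#17) > 4,950 (#13) > 2,925 (#26) > …
#15 has the highest bid and pays exactly that: £6,850.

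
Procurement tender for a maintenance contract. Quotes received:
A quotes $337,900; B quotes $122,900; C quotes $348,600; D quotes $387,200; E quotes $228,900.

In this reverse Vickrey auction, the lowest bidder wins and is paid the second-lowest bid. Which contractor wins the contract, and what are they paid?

Reverse Vickrey auction: the lowest bidder wins and is paid the second-lowest bid.
Sorting bids: 122,900 (B) < 228,900 (E) < 337,900 (A) < 348,600 (C) < 387,200 (D)
Second-price: B is paid E's bid of $228,900.

B is paid $228,900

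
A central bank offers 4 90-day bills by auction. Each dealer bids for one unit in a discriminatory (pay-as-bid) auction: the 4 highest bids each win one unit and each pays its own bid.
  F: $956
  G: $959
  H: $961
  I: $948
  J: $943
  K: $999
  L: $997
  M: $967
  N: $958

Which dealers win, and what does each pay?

Sorting: 999 (K), 997 (L), 967 (M), 961 (H), 959 (G), 958 (N), …
The 4 highest are K, L, M, H.
Each winner pays its own bid: K $999, L $997, M $967, H $961.

K $999, L $997, M $967, H $961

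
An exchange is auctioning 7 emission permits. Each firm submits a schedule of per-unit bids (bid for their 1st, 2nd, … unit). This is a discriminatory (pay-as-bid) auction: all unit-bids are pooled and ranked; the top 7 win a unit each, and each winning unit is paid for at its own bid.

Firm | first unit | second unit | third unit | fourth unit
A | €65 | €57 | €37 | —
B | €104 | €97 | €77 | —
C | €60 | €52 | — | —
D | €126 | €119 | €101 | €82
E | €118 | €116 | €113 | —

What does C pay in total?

All unit-bids, highest first — top 7: 126 (D-1), 119 (D-2), 118 (E-1), 116 (E-2), 113 (E-3), 104 (B-1), 101 (D-3)
Next rejected bid: €97 (not a price — pay-as-bid).
C wins no units.

C pays €0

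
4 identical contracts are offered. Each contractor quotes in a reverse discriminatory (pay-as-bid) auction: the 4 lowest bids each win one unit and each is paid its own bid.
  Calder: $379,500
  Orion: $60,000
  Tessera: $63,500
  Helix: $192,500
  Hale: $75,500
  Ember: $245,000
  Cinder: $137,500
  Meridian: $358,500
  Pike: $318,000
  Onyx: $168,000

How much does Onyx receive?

Onyx is paid $0

Bids ranked low→high: 60,000 (Orion), 63,500 (Tessera), 75,500 (Hale), 137,500 (Cinder), 168,000 (Onyx), 192,500 (Helix), …
Winners (4 units): Orion, Tessera, Hale, Cinder.
Onyx does not win → $0.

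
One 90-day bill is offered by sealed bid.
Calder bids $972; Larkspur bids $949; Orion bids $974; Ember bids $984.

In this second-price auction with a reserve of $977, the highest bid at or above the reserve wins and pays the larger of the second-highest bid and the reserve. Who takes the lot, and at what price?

Ember pays $977

Rule: the highest bid at or above the reserve wins and pays the larger of the second-highest bid and the reserve.
Bids in order: 984 (Ember) > 974 (Orion) > 972 (Calder) > 949 (Larkspur)
Ember has the top bid at or above the reserve ($984).
max(second-highest $974, reserve $977) = $977.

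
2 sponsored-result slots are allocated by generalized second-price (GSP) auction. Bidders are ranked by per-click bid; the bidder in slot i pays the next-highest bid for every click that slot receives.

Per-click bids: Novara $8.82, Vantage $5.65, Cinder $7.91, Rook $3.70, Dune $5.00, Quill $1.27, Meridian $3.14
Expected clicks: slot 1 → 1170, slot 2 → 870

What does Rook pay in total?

Sorting advertisers: $8.82 (Novara) > $7.91 (Cinder) > $5.65 (Vantage) > …
Rook ranks below slot 2 → no slot, pays nothing.

Rook pays $0.00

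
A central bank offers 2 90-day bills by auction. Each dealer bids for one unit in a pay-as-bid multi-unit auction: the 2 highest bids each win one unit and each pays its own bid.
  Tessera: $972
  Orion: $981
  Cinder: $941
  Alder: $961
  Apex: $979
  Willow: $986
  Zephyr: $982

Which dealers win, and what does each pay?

Ordering the bids: 986 (Willow), 982 (Zephyr), 981 (Orion), 979 (Apex), …
Top 2: Willow, Zephyr.
Each winner pays its own bid: Willow $986, Zephyr $982.

Willow $986, Zephyr $982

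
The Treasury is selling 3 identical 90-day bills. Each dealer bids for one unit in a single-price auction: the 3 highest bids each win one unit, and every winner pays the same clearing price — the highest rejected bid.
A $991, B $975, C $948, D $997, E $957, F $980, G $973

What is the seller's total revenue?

Total revenue: $2,925

Sorting: 997 (D), 991 (A), 980 (F), 975 (B), 973 (G), …
Top 3: D, A, F.
Highest unsuccessful bid: $975 → clearing price.
Total revenue = 3 × $975 = $2,925.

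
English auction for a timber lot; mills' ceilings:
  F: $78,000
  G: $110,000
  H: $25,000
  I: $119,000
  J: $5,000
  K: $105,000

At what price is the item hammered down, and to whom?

Limits ranked: 119,000 (I) > 110,000 (G) > 105,000 (K) > 78,000 (F) > 25,000 (H) > 5,000 (J)
Once the price passes $110,000, only I is left; the hammer falls at G's limit of $110,000.

I wins at $110,000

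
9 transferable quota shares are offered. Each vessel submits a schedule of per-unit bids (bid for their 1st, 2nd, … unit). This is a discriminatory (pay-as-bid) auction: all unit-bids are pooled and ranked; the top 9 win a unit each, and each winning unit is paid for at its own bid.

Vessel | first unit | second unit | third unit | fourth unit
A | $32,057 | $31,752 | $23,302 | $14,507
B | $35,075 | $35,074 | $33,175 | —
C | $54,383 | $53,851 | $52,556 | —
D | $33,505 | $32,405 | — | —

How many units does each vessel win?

Pooled unit-bids ranked (top 9): 54,383 (C-1), 53,851 (C-2), 52,556 (C-3), 35,075 (B-1), 35,074 (B-2), 33,505 (D-1), 33,175 (B-3), 32,405 (D-2), 32,057 (A-1)
Next rejected bid: $31,752 (not a price — pay-as-bid).
Allocation: A 1, B 3, C 3, D 2.

A 1, B 3, C 3, D 2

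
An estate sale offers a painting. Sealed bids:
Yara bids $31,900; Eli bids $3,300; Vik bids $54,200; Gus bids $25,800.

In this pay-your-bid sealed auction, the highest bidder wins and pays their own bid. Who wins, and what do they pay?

Vik pays $54,200

Sorting bids: 54,200 (Vik) > 31,900 (Yara) > 25,800 (Gus) > 3,300 (Eli)
First-price: Vik pays what they bid, $54,200.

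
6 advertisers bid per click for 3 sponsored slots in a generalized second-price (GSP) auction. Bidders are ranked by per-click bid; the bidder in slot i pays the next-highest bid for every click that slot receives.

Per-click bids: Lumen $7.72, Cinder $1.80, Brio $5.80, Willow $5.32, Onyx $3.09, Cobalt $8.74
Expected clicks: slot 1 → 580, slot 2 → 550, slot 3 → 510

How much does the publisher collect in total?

Ranked by bid: $8.74 (Cobalt) > $7.72 (Lumen) > $5.80 (Brio) > $5.32 (Willow) > …
Slot 1: Cobalt pays $7.72 × 580 = $4477.60
Slot 2: Lumen pays $5.80 × 550 = $3190.00
Slot 3: Brio pays $5.32 × 510 = $2713.20
Total = $10380.80

Total revenue: $10380.80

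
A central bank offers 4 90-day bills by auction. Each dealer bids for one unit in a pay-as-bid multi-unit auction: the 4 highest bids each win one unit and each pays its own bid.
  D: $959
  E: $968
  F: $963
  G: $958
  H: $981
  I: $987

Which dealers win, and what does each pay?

I $987, H $981, E $968, F $963

Ordering the bids: 987 (I), 981 (H), 968 (E), 963 (F), 959 (D), 958 (G)
Winners (4 units): I, H, E, F.
Each winner pays its own bid: I $987, H $981, E $968, F $963.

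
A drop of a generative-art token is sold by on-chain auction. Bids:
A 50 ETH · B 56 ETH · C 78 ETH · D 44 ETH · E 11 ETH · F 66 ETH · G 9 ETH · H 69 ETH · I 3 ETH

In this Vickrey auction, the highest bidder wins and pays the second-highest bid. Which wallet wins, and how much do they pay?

C pays 69 ETH

Vickrey auction: the highest bidder wins and pays the second-highest bid.
Bids in order: 78 (C) > 69 (H) > 66 (F) > 56 (B) > 50 (A) > 44 (D) > …
C is highest; pays the second-highest bid, 69 ETH.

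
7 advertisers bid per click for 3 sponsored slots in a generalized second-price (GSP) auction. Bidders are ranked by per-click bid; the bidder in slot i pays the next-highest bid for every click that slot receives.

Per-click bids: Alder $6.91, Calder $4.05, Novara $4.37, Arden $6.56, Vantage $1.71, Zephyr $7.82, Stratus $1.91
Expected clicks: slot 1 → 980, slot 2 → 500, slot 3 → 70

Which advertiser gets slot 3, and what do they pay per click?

Ranked by bid: $7.82 (Zephyr) > $6.91 (Alder) > $6.56 (Arden) > $4.37 (Novara) > …
Slot 3 goes to the third-ranked bidder, Arden, who pays the next bid down: $4.37/click.

Arden; $4.37 per click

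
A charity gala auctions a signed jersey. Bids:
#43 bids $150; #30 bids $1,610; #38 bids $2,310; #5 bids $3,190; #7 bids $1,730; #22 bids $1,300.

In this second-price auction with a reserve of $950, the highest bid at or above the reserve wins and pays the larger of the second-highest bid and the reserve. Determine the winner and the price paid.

Bids in order: 3,190 (#5) > 2,310 (#38) > 1,730 (#7) > 1,610 (#30) > 1,300 (#22) > 150 (#43)
Highest eligible bid: #5 at $3,190.
Second-highest bid $2,310 exceeds the reserve $950 → payment $2,310.

#5 pays $2,310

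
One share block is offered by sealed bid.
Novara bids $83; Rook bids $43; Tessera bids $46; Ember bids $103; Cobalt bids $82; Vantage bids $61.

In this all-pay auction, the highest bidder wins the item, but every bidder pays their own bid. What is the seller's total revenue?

Total revenue: $418

Bids in order: 103 (Ember) > 83 (Novara) > 82 (Cobalt) > 61 (Vantage) > 46 (Tessera) > 43 (Rook)
Ember wins with the top bid; all bids are sunk regardless.
Every bidder forfeits their bid regardless of winning.
Revenue = 83 + 43 + 46 + 103 + 82 + 61 = $418.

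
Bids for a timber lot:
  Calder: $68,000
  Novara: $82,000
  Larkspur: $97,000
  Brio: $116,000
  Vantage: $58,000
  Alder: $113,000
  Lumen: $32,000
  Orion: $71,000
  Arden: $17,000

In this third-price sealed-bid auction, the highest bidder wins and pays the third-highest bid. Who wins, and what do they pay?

Brio pays $97,000

Bids in order: 116,000 (Brio) > 113,000 (Alder) > 97,000 (Larkspur) > 82,000 (Novara) > 71,000 (Orion) > 68,000 (Calder) > …
Brio is highest; pays the third-highest bid, $97,000.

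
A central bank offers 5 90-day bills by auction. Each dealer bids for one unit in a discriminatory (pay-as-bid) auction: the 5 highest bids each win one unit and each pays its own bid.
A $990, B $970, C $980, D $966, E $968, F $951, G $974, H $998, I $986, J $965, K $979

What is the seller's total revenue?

Total revenue: $4,933

Ordering the bids: 998 (H), 990 (A), 986 (I), 980 (C), 979 (K), 974 (G), 970 (B), …
The 5 highest are H, A, I, C, K.
Total revenue = 998 + 990 + 986 + 980 + 979 = $4,933.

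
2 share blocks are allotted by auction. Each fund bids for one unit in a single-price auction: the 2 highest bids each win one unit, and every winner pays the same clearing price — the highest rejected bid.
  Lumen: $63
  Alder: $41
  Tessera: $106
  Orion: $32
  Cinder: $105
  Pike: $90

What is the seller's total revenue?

Ordering the bids: 106 (Tessera), 105 (Cinder), 90 (Pike), 63 (Lumen), …
Winners (2 units): Tessera, Cinder.
Highest unsuccessful bid: $90 → clearing price.
Total revenue = 2 × $90 = $180.

Total revenue: $180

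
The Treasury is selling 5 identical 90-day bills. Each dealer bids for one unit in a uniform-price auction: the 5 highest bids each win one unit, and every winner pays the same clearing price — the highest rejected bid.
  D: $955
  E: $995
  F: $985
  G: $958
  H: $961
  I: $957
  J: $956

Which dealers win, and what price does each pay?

Ordering the bids: 995 (E), 985 (F), 961 (H), 958 (G), 957 (I), 956 (J), 955 (D)
The 5 highest are E, F, H, G, I.
Highest unsuccessful bid: $956 → clearing price.

E, F, H, G, I; each pays $956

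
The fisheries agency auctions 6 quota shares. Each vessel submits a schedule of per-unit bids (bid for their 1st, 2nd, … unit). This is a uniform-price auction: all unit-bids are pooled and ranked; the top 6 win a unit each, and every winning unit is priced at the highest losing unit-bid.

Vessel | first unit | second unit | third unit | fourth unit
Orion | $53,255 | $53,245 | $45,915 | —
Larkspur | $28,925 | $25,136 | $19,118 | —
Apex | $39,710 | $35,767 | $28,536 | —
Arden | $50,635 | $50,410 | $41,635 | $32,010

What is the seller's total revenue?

Total revenue: $238,260

Pooled unit-bids ranked (top 6): 53,255 (Orion-1), 53,245 (Orion-2), 50,635 (Arden-1), 50,410 (Arden-2), 45,915 (Orion-3), 41,635 (Arden-3)
The (k+1)-th unit-bid is $39,710.
Allocation: Arden 3, Orion 3. Every unit priced at $39,710.
Revenue = 6 × 39,710 = $238,260.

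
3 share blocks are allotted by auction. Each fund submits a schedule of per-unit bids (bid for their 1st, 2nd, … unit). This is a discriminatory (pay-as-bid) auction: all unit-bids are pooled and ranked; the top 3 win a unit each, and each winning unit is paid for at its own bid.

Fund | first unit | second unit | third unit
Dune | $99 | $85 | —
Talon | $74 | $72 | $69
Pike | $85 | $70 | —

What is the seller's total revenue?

Pooled unit-bids ranked (top 3): 99 (Dune-1), 85 (Dune-2), 85 (Pike-1)
Next rejected bid: $74 (not a price — pay-as-bid).
Each winning unit pays its own bid.
Revenue = 99 + 85 + 85 = $269.

Total revenue: $269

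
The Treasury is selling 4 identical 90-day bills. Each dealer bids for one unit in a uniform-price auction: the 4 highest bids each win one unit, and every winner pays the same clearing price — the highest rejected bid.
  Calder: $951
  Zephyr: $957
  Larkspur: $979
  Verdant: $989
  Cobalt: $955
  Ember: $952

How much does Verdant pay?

Verdant pays $952

Sorting: 989 (Verdant), 979 (Larkspur), 957 (Zephyr), 955 (Cobalt), 952 (Ember), 951 (Calder)
Top 4: Verdant, Larkspur, Zephyr, Cobalt.
Highest unsuccessful bid: $952 → clearing price.
Verdant wins → pays $952.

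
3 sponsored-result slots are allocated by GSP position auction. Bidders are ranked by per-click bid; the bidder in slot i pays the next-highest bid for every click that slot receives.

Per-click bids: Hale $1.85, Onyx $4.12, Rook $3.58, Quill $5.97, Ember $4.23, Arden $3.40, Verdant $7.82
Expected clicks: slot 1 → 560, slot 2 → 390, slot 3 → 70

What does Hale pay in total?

Hale pays $0.00

Per-click bids in order: $7.82 (Verdant) > $5.97 (Quill) > $4.23 (Ember) > $4.12 (Onyx) > …
Hale ranks below slot 3 → no slot, pays nothing.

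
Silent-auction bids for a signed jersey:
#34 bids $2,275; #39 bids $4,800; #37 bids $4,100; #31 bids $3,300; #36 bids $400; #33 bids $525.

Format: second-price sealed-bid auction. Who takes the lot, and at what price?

#39 pays $4,100

Bids in order: 4,800 (#39) > 4,100 (#37) > 3,300 (#31) > 2,275 (#34) > 525 (#33) > 400 (#36)
Second-price: #39 pays #37's bid of $4,100.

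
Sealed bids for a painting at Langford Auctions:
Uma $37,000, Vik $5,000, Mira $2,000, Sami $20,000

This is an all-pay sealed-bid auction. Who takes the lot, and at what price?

Uma pays $37,000

Sorting bids: 37,000 (Uma) > 20,000 (Sami) > 5,000 (Vik) > 2,000 (Mira)
Uma is highest and takes the item; every bidder forfeits their bid.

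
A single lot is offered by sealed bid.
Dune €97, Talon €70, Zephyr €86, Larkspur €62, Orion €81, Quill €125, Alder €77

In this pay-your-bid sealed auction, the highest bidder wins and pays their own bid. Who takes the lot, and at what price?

Quill pays €125

Pay-your-bid sealed auction: the highest bidder wins and pays their own bid.
Bids in order: 125 (Quill) > 97 (Dune) > 86 (Zephyr) > 81 (Orion) > 77 (Alder) > 70 (Talon) > …
First-price: Quill pays what they bid, €125.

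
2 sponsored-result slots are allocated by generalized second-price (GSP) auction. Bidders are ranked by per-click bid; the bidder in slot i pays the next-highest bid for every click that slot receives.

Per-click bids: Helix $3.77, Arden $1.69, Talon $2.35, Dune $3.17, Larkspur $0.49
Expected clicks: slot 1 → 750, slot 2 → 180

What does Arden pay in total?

Arden pays $0.00

Per-click bids in order: $3.77 (Helix) > $3.17 (Dune) > $2.35 (Talon) > …
Arden ranks below slot 2 → no slot, pays nothing.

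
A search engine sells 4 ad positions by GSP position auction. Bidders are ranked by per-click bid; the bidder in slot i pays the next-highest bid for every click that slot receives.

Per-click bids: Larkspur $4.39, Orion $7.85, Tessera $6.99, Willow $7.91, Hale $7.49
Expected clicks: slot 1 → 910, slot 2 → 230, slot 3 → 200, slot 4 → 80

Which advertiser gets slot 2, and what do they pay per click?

Sorting advertisers: $7.91 (Willow) > $7.85 (Orion) > $7.49 (Hale) > $6.99 (Tessera) > $4.39 (Larkspur)
Slot 2 goes to the second-ranked bidder, Orion, who pays the next bid down: $7.49/click.

Orion; $7.49 per click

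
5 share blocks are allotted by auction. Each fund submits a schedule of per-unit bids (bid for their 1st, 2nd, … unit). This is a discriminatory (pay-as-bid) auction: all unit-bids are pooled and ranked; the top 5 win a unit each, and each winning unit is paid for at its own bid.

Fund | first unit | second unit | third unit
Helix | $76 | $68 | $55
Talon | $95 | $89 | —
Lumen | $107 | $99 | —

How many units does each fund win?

Merging the schedules and taking the best 5: 107 (Lumen-1), 99 (Lumen-2), 95 (Talon-1), 89 (Talon-2), 76 (Helix-1)
Next rejected bid: $68 (not a price — pay-as-bid).
Allocation: Helix 1, Lumen 2, Talon 2.

Helix 1, Lumen 2, Talon 2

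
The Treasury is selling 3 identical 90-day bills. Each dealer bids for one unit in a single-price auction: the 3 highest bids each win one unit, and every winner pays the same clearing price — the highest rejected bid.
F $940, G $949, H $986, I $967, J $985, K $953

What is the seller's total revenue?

Bids ranked high→low: 986 (H), 985 (J), 967 (I), 953 (K), 949 (G), …
Top 3: H, J, I.
Highest unsuccessful bid: $953 → clearing price.
Total revenue = 3 × $953 = $2,859.

Total revenue: $2,859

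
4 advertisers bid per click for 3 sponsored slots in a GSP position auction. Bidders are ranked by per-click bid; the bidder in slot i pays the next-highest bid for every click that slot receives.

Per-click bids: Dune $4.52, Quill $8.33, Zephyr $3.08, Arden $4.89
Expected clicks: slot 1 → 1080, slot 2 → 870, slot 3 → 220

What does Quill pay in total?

Sorting advertisers: $8.33 (Quill) > $4.89 (Arden) > $4.52 (Dune) > $3.08 (Zephyr)
Quill holds slot 1 → pays next bid $4.89 × 1080 clicks = $5281.20.

Quill pays $5281.20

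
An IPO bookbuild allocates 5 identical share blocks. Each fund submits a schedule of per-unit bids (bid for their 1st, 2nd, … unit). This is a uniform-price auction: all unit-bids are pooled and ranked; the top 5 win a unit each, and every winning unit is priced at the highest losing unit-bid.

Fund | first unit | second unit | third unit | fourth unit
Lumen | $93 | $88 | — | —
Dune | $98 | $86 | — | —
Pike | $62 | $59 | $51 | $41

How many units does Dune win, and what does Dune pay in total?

Merging the schedules and taking the best 5: 98 (Dune-1), 93 (Lumen-1), 88 (Lumen-2), 86 (Dune-2), 62 (Pike-1)
Highest rejected unit-bid = $59.
Dune wins 2 unit(s) at $59 each.

Dune: 2 units, pays $118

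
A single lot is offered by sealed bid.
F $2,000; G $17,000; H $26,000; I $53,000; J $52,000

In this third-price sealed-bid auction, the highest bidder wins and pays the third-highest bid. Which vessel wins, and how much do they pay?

Bids in order: 53,000 (I) > 52,000 (J) > 26,000 (H) > 17,000 (G) > 2,000 (F)
I is highest; pays the third-highest bid, $26,000.

I pays $26,000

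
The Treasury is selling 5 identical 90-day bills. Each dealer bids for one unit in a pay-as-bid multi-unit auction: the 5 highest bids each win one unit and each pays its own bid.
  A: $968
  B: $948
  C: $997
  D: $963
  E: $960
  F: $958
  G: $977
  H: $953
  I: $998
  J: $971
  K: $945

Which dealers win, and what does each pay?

I $998, C $997, G $977, J $971, A $968

Bids ranked high→low: 998 (I), 997 (C), 977 (G), 971 (J), 968 (A), 963 (D), 960 (E), …
The 5 highest are I, C, G, J, A.
Each winner pays its own bid: I $998, C $997, G $977, J $971, A $968.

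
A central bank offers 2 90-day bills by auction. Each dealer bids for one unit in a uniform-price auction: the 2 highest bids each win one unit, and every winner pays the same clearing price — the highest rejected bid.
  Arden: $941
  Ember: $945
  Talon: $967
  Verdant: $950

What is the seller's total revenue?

Total revenue: $1,890

Sorting: 967 (Talon), 950 (Verdant), 945 (Ember), 941 (Arden)
Top 2: Talon, Verdant.
Clearing price = highest rejected bid = $945.
Total revenue = 2 × $945 = $1,890.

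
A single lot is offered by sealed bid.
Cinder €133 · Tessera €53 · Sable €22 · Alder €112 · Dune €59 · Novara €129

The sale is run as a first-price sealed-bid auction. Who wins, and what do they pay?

Cinder pays €133

Bids ranked: 133 (Cinder) > 129 (Novara) > 112 (Alder) > 59 (Dune) > 53 (Tessera) > 22 (Sable)
Cinder is highest → pays own bid, €133.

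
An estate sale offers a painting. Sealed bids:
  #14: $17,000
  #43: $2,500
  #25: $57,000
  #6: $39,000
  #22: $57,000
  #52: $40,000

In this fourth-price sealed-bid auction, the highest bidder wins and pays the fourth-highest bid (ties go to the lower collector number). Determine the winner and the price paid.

Sorting bids: 57,000 (#22) > 57,000 (#25) > 40,000 (#52) > 39,000 (#6) > 17,000 (#14) > 2,500 (#43)
#22 and #25 tie at $57,000; tie-break gives it to #22.
#22 is highest; pays the fourth-highest bid, $39,000.

#22 pays $39,000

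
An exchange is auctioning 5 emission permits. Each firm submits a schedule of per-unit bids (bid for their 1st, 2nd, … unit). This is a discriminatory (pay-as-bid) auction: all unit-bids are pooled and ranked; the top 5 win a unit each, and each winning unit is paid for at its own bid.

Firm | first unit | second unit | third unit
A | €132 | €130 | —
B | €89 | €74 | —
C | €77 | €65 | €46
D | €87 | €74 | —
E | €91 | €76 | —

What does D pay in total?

All unit-bids, highest first — top 5: 132 (A-1), 130 (A-2), 91 (E-1), 89 (B-1), 87 (D-1)
Next rejected bid: €77 (not a price — pay-as-bid).
D's winning unit-bids: 87 = €87.

D pays €87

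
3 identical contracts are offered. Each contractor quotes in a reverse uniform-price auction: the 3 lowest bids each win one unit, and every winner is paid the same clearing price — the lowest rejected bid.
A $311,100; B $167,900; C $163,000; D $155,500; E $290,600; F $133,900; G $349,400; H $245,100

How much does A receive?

Ordering the bids: 133,900 (F), 155,500 (D), 163,000 (C), 167,900 (B), 245,100 (H), …
Winners (3 units): F, D, C.
Clearing price = lowest rejected bid = $167,900.
A does not win → is paid $0.

A is paid $0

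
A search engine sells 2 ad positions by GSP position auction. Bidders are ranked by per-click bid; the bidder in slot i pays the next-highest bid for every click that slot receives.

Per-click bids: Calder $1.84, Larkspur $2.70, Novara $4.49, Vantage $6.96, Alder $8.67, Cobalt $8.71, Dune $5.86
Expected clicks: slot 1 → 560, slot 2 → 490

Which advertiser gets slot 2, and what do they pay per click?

Alder; $6.96 per click

Ranked by bid: $8.71 (Cobalt) > $8.67 (Alder) > $6.96 (Vantage) > …
Slot 2 goes to the second-ranked bidder, Alder, who pays the next bid down: $6.96/click.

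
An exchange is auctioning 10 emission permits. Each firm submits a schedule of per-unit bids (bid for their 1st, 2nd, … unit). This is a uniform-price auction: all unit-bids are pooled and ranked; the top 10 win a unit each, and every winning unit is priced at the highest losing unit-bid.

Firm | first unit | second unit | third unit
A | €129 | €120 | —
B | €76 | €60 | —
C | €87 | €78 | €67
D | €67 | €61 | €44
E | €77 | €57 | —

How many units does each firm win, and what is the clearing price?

Pooled unit-bids ranked (top 10): 129 (A-1), 120 (A-2), 87 (C-1), 78 (C-2), 77 (E-1), 76 (B-1), 67 (C-3), 67 (D-1), 61 (D-2), 60 (B-2)
The (k+1)-th unit-bid is €57.
Allocation: A 2, B 2, C 3, D 2, E 1.

A 2, B 2, C 3, D 2, E 1; clearing price €57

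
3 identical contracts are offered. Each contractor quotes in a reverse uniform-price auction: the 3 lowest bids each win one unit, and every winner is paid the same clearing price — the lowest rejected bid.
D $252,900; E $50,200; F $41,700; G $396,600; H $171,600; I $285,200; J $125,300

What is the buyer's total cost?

Total cost: $514,800

Ordering the bids: 41,700 (F), 50,200 (E), 125,300 (J), 171,600 (H), 252,900 (D), …
The 3 lowest are F, E, J.
First losing bid is H's $171,600, which sets the uniform price.
Total cost = 3 × $171,600 = $514,800.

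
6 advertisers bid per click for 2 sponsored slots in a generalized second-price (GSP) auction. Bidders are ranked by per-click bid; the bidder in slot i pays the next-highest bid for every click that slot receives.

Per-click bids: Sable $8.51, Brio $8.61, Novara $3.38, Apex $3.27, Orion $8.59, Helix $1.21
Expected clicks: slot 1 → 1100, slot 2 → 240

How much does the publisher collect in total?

Ranked by bid: $8.61 (Brio) > $8.59 (Orion) > $8.51 (Sable) > …
Slot 1: Brio pays $8.59 × 1100 = $9449.00
Slot 2: Orion pays $8.51 × 240 = $2042.40
Total = $11491.40

Total revenue: $11491.40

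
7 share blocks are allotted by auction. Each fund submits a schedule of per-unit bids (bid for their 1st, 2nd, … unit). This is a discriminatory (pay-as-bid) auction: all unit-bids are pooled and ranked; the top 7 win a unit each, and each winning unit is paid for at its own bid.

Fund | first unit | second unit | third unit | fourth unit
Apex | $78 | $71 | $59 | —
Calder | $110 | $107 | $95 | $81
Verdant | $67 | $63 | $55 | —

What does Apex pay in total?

Merging the schedules and taking the best 7: 110 (Calder-1), 107 (Calder-2), 95 (Calder-3), 81 (Calder-4), 78 (Apex-1), 71 (Apex-2), 67 (Verdant-1)
Next rejected bid: $63 (not a price — pay-as-bid).
Apex's winning unit-bids: 78 + 71 = $149.

Apex pays $149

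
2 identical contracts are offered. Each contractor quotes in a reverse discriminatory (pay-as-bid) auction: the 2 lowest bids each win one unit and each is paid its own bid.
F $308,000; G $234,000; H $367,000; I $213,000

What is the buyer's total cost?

Sorting: 213,000 (I), 234,000 (G), 308,000 (F), 367,000 (H)
Winners (2 units): I, G.
Total cost = 213,000 + 234,000 = $447,000.

Total cost: $447,000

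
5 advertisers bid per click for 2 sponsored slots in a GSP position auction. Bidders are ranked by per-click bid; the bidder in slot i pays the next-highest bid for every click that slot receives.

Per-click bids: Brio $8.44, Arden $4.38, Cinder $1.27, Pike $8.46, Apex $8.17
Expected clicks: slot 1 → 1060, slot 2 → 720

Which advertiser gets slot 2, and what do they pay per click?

Brio; $8.17 per click

Sorting advertisers: $8.46 (Pike) > $8.44 (Brio) > $8.17 (Apex) > …
Slot 2 goes to the second-ranked bidder, Brio, who pays the next bid down: $8.17/click.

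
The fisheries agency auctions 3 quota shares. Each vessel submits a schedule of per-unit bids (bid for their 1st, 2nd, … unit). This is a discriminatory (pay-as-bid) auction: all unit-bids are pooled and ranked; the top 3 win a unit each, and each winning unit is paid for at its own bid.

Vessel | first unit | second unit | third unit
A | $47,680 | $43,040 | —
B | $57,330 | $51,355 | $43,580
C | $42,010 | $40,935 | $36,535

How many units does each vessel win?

A 1, B 2

All unit-bids, highest first — top 3: 57,330 (B-1), 51,355 (B-2), 47,680 (A-1)
Next rejected bid: $43,580 (not a price — pay-as-bid).
Allocation: A 1, B 2.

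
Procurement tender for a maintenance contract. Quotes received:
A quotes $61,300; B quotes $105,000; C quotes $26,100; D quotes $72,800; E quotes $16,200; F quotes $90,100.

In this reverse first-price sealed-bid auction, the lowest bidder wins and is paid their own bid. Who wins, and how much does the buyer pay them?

E is paid $16,200

Rule: the lowest bidder wins and is paid their own bid.
Bids in order: 16,200 (E) < 26,100 (C) < 61,300 (A) < 72,800 (D) < 90,100 (F) < 105,000 (B)
E is lowest → is paid own bid, $16,200.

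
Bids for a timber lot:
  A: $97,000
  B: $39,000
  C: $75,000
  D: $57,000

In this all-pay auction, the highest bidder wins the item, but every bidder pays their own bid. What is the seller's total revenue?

Total revenue: $268,000

Sorting bids: 97,000 (A) > 75,000 (C) > 57,000 (D) > 39,000 (B)
Every bidder forfeits their bid regardless of winning.
Revenue = 97,000 + 39,000 + 75,000 + 57,000 = $268,000.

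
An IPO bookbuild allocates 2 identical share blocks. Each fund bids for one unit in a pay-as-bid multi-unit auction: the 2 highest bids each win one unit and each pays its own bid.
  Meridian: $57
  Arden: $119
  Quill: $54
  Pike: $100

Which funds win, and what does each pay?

Ordering the bids: 119 (Arden), 100 (Pike), 57 (Meridian), 54 (Quill)
Winners (2 units): Arden, Pike.
Each winner pays its own bid: Arden $119, Pike $100.

Arden $119, Pike $100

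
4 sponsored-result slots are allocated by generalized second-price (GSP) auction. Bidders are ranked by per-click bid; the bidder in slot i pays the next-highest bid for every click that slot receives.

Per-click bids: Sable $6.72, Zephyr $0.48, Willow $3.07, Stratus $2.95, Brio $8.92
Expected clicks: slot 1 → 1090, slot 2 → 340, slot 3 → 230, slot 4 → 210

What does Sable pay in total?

Sable pays $1043.80

Ranked by bid: $8.92 (Brio) > $6.72 (Sable) > $3.07 (Willow) > $2.95 (Stratus) > $0.48 (Zephyr)
Sable holds slot 2 → pays next bid $3.07 × 340 clicks = $1043.80.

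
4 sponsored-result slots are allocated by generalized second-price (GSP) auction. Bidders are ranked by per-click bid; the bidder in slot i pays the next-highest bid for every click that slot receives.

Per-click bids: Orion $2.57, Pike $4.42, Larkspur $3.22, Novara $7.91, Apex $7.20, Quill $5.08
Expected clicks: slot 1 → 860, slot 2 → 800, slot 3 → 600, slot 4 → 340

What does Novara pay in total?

Sorting advertisers: $7.91 (Novara) > $7.20 (Apex) > $5.08 (Quill) > $4.42 (Pike) > $3.22 (Larkspur) > …
Novara holds slot 1 → pays next bid $7.20 × 860 clicks = $6192.00.

Novara pays $6192.00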